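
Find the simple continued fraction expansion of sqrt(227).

[15; (15, 30)]

Write x_i = (sqrt(227) + m_i)/d_i with (m_0, d_0) = (0, 1). a_0 = floor(sqrt(227)) = 15, since 15^2 = 225 <= 227 < 256 = 16^2.
Iterate m_{i+1} = d_i*a_i - m_i, d_{i+1} = (227 - m_{i+1}^2)/d_i, a_{i+1} = floor((a_0 + m_{i+1})/d_{i+1}):
  m_1 = 1*15 - 0 = 15, d_1 = (227 - 15^2)/1 = 2/1 = 2, a_1 = floor((15 + 15)/2) = 15.
  m_2 = 2*15 - 15 = 15, d_2 = (227 - 15^2)/2 = 2/2 = 1, a_2 = floor((15 + 15)/1) = 30.
  m_3 = 1*30 - 15 = 15, d_3 = (227 - 15^2)/1 = 2/1 = 2: (m_3, d_3) = (m_1, d_1) = (15, 2), so from here the quotients repeat a_1, a_2; the period length is 2.
Hence the expansion of sqrt(227) is a_0 = 15 followed by the repeating block 15, 30 (period 2).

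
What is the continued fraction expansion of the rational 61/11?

Run the Euclidean algorithm on 61 and 11; the successive quotients are the partial quotients a_0, a_1, ... (each step inverts the fractional part left over by the previous one):
  61 = 5*11 + 6, so a_0 = 5.
  11 = 1*6 + 5, so a_1 = 1.
  6 = 1*5 + 1, so a_2 = 1.
  5 = 5*1 + 0, so a_3 = 5.
The remainder reaches 0 after 4 divisions, so the expansion has 4 partial quotients, read off in order.

[5; 1, 1, 5]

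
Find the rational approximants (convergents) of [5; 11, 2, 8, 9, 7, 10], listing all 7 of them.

Using the convergent recurrence p_i = a_i*p_{i-1} + p_{i-2}, q_i = a_i*q_{i-1} + q_{i-2} with p_{-2}=0, p_{-1}=1, q_{-2}=1, q_{-1}=0:
  i=0: a_0=5, p_0 = 5*1 + 0 = 5, q_0 = 5*0 + 1 = 1.
  i=1: a_1=11, p_1 = 11*5 + 1 = 56, q_1 = 11*1 + 0 = 11.
  i=2: a_2=2, p_2 = 2*56 + 5 = 117, q_2 = 2*11 + 1 = 23.
  i=3: a_3=8, p_3 = 8*117 + 56 = 992, q_3 = 8*23 + 11 = 195.
  i=4: a_4=9, p_4 = 9*992 + 117 = 9045, q_4 = 9*195 + 23 = 1778.
  i=5: a_5=7, p_5 = 7*9045 + 992 = 64307, q_5 = 7*1778 + 195 = 12641.
  i=6: a_6=10, p_6 = 10*64307 + 9045 = 652115, q_6 = 10*12641 + 1778 = 128188.

5/1, 56/11, 117/23, 992/195, 9045/1778, 64307/12641, 652115/128188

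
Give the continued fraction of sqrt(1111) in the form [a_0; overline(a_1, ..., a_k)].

Write x_i = (sqrt(1111) + m_i)/d_i with (m_0, d_0) = (0, 1). a_0 = floor(sqrt(1111)) = 33, since 33^2 = 1089 <= 1111 < 1156 = 34^2.
Iterate m_{i+1} = d_i*a_i - m_i, d_{i+1} = (1111 - m_{i+1}^2)/d_i, a_{i+1} = floor((a_0 + m_{i+1})/d_{i+1}):
  m_1 = 1*33 - 0 = 33, d_1 = (1111 - 33^2)/1 = 22/1 = 22, a_1 = floor((33 + 33)/22) = 3.
  m_2 = 22*3 - 33 = 33, d_2 = (1111 - 33^2)/22 = 22/22 = 1, a_2 = floor((33 + 33)/1) = 66.
  m_3 = 1*66 - 33 = 33, d_3 = (1111 - 33^2)/1 = 22/1 = 22: (m_3, d_3) = (m_1, d_1) = (33, 22), so from here the quotients repeat a_1, a_2; the period length is 2.
Hence the expansion of sqrt(1111) is a_0 = 33 followed by the repeating block 3, 66 (period 2).

[33; overline(3, 66)]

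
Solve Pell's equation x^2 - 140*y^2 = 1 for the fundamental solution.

First expand sqrt(140) as a continued fraction. With x_i = (sqrt(140) + m_i)/d_i and (m_0, d_0) = (0, 1): a_0 = floor(sqrt(140)) = 11, since 11^2 = 121 <= 140 < 144 = 12^2.
Iterate m_{i+1} = d_i*a_i - m_i, d_{i+1} = (140 - m_{i+1}^2)/d_i, a_{i+1} = floor((a_0 + m_{i+1})/d_{i+1}):
  m_1 = 1*11 - 0 = 11, d_1 = (140 - 11^2)/1 = 19/1 = 19, a_1 = floor((11 + 11)/19) = 1.
  m_2 = 19*1 - 11 = 8, d_2 = (140 - 8^2)/19 = 76/19 = 4, a_2 = floor((11 + 8)/4) = 4.
  m_3 = 4*4 - 8 = 8, d_3 = (140 - 8^2)/4 = 76/4 = 19, a_3 = floor((11 + 8)/19) = 1.
  m_4 = 19*1 - 8 = 11, d_4 = (140 - 11^2)/19 = 19/19 = 1, a_4 = floor((11 + 11)/1) = 22.
  m_5 = 1*22 - 11 = 11, d_5 = (140 - 11^2)/1 = 19/1 = 19: (m_5, d_5) = (m_1, d_1) = (11, 19), so from here the quotients repeat a_1, ..., a_4; the period length is 4.
So sqrt(140) = [11; (1, 4, 1, 22)] with period length k = 4.
k is even, so the fundamental solution of x^2 - 140y^2 = 1 is (p_{k-1}, q_{k-1}) = (p_3, q_3); compute convergents through index 3.
Convergents (p_i = a_i*p_{i-1} + p_{i-2}, q_i = a_i*q_{i-1} + q_{i-2} with p_{-2}=0, p_{-1}=1, q_{-2}=1, q_{-1}=0):
  i=0: a_0=11, p_0 = 11*1 + 0 = 11, q_0 = 11*0 + 1 = 1.
  i=1: a_1=1, p_1 = 1*11 + 1 = 12, q_1 = 1*1 + 0 = 1.
  i=2: a_2=4, p_2 = 4*12 + 11 = 59, q_2 = 4*1 + 1 = 5.
  i=3: a_3=1, p_3 = 1*59 + 12 = 71, q_3 = 1*5 + 1 = 6.
Check: 71^2 - 140*6^2 = 5041 - 5040 = 1, so (x, y) = (71, 6) solves the equation, and by the theorem it is the least positive solution.

(x, y) = (71, 6)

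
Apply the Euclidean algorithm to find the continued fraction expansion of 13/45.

Run the Euclidean algorithm on 13 and 45; the successive quotients are the partial quotients a_0, a_1, ... (each step inverts the fractional part left over by the previous one):
  13 = 0*45 + 13, so a_0 = 0.
  45 = 3*13 + 6, so a_1 = 3.
  13 = 2*6 + 1, so a_2 = 2.
  6 = 6*1 + 0, so a_3 = 6.
The remainder reaches 0 after 4 divisions, so the expansion has 4 partial quotients, read off in order.

[0; 3, 2, 6]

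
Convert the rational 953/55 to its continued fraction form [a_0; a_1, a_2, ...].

[17; 3, 18]

Run the Euclidean algorithm on 953 and 55; the successive quotients are the partial quotients a_0, a_1, ... (each step inverts the fractional part left over by the previous one):
  953 = 17*55 + 18, so a_0 = 17.
  55 = 3*18 + 1, so a_1 = 3.
  18 = 18*1 + 0, so a_2 = 18.
The remainder reaches 0 after 3 divisions, so the expansion has 3 partial quotients, read off in order.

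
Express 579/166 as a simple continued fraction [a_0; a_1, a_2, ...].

Run the Euclidean algorithm on 579 and 166; the successive quotients are the partial quotients a_0, a_1, ... (each step inverts the fractional part left over by the previous one):
  579 = 3*166 + 81, so a_0 = 3.
  166 = 2*81 + 4, so a_1 = 2.
  81 = 20*4 + 1, so a_2 = 20.
  4 = 4*1 + 0, so a_3 = 4.
The remainder reaches 0 after 4 divisions, so the expansion has 4 partial quotients, read off in order.

[3; 2, 20, 4]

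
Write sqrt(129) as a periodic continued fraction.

[11; (2, 1, 3, 1, 6, 1, 3, 1, 2, 22)]

Write x_i = (sqrt(129) + m_i)/d_i with (m_0, d_0) = (0, 1). a_0 = floor(sqrt(129)) = 11, since 11^2 = 121 <= 129 < 144 = 12^2.
Iterate m_{i+1} = d_i*a_i - m_i, d_{i+1} = (129 - m_{i+1}^2)/d_i, a_{i+1} = floor((a_0 + m_{i+1})/d_{i+1}):
  m_1 = 1*11 - 0 = 11, d_1 = (129 - 11^2)/1 = 8/1 = 8, a_1 = floor((11 + 11)/8) = 2.
  m_2 = 8*2 - 11 = 5, d_2 = (129 - 5^2)/8 = 104/8 = 13, a_2 = floor((11 + 5)/13) = 1.
  m_3 = 13*1 - 5 = 8, d_3 = (129 - 8^2)/13 = 65/13 = 5, a_3 = floor((11 + 8)/5) = 3.
  m_4 = 5*3 - 8 = 7, d_4 = (129 - 7^2)/5 = 80/5 = 16, a_4 = floor((11 + 7)/16) = 1.
  m_5 = 16*1 - 7 = 9, d_5 = (129 - 9^2)/16 = 48/16 = 3, a_5 = floor((11 + 9)/3) = 6.
  m_6 = 3*6 - 9 = 9, d_6 = (129 - 9^2)/3 = 48/3 = 16, a_6 = floor((11 + 9)/16) = 1.
  m_7 = 16*1 - 9 = 7, d_7 = (129 - 7^2)/16 = 80/16 = 5, a_7 = floor((11 + 7)/5) = 3.
  m_8 = 5*3 - 7 = 8, d_8 = (129 - 8^2)/5 = 65/5 = 13, a_8 = floor((11 + 8)/13) = 1.
  m_9 = 13*1 - 8 = 5, d_9 = (129 - 5^2)/13 = 104/13 = 8, a_9 = floor((11 + 5)/8) = 2.
  m_10 = 8*2 - 5 = 11, d_10 = (129 - 11^2)/8 = 8/8 = 1, a_10 = floor((11 + 11)/1) = 22.
  m_11 = 1*22 - 11 = 11, d_11 = (129 - 11^2)/1 = 8/1 = 8: (m_11, d_11) = (m_1, d_1) = (11, 8), so from here the quotients repeat a_1, ..., a_10; the period length is 10.
Hence the expansion of sqrt(129) is a_0 = 11 followed by the repeating block 2, 1, 3, 1, 6, 1, 3, 1, 2, 22 (period 10).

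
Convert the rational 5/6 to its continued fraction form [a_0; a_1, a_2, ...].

Run the Euclidean algorithm on 5 and 6; the successive quotients are the partial quotients a_0, a_1, ... (each step inverts the fractional part left over by the previous one):
  5 = 0*6 + 5, so a_0 = 0.
  6 = 1*5 + 1, so a_1 = 1.
  5 = 5*1 + 0, so a_2 = 5.
The remainder reaches 0 after 3 divisions, so the expansion has 3 partial quotients, read off in order.

[0; 1, 5]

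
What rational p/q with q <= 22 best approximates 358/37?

Expand x = 358/37 as a continued fraction with the Euclidean algorithm:
  358 = 9*37 + 25, so a_0 = 9.
  37 = 1*25 + 12, so a_1 = 1.
  25 = 2*12 + 1, so a_2 = 2.
  12 = 12*1 + 0, so a_3 = 12.
so x = [9; 1, 2, 12].
Convergents (p_i = a_i*p_{i-1} + p_{i-2}, q_i = a_i*q_{i-1} + q_{i-2} with p_{-2}=0, p_{-1}=1, q_{-2}=1, q_{-1}=0), until the denominator exceeds 22:
  i=0: a_0=9, p_0 = 9*1 + 0 = 9, q_0 = 9*0 + 1 = 1.
  i=1: a_1=1, p_1 = 1*9 + 1 = 10, q_1 = 1*1 + 0 = 1.
  i=2: a_2=2, p_2 = 2*10 + 9 = 29, q_2 = 2*1 + 1 = 3.
  i=3: a_3=12, p_3 = 12*29 + 10 = 358, q_3 = 12*3 + 1 = 37.
q_3 = 37 > 22, so the last convergent with denominator <= 22 is p_2/q_2 = 29/3.
The closest fraction with denominator <= 22 is either p_2/q_2 or the intermediate fraction (k*p_2 + p_1)/(k*q_2 + q_1) with the largest k >= 1 whose denominator stays <= 22; these approach x as k grows, and every other convergent or intermediate fraction in range is farther away.
Largest k: floor((22 - q_1)/q_2) = floor((22 - 1)/3) = 7.
That gives (7*29 + 10)/(7*3 + 1) = 213/22.
Compare the errors: |x - 29/3| = |358*3 - 29*37|/(37*3) = 1/111, and |x - 213/22| = |358*22 - 213*37|/(37*22) = 5/814.
Cross-multiplying, 5*111 = 555 < 814 = 1*814, so 5/814 is smaller: the intermediate fraction 213/22 is closer to x than 29/3.

213/22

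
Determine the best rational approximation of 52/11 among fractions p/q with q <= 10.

Expand x = 52/11 as a continued fraction with the Euclidean algorithm:
  52 = 4*11 + 8, so a_0 = 4.
  11 = 1*8 + 3, so a_1 = 1.
  8 = 2*3 + 2, so a_2 = 2.
  3 = 1*2 + 1, so a_3 = 1.
  2 = 2*1 + 0, so a_4 = 2.
so x = [4; 1, 2, 1, 2].
Convergents (p_i = a_i*p_{i-1} + p_{i-2}, q_i = a_i*q_{i-1} + q_{i-2} with p_{-2}=0, p_{-1}=1, q_{-2}=1, q_{-1}=0), until the denominator exceeds 10:
  i=0: a_0=4, p_0 = 4*1 + 0 = 4, q_0 = 4*0 + 1 = 1.
  i=1: a_1=1, p_1 = 1*4 + 1 = 5, q_1 = 1*1 + 0 = 1.
  i=2: a_2=2, p_2 = 2*5 + 4 = 14, q_2 = 2*1 + 1 = 3.
  i=3: a_3=1, p_3 = 1*14 + 5 = 19, q_3 = 1*3 + 1 = 4.
  i=4: a_4=2, p_4 = 2*19 + 14 = 52, q_4 = 2*4 + 3 = 11.
q_4 = 11 > 10, so the last convergent with denominator <= 10 is p_3/q_3 = 19/4.
The closest fraction with denominator <= 10 is either p_3/q_3 or the intermediate fraction (k*p_3 + p_2)/(k*q_3 + q_2) with the largest k >= 1 whose denominator stays <= 10; these approach x as k grows, and every other convergent or intermediate fraction in range is farther away.
Largest k: floor((10 - q_2)/q_3) = floor((10 - 3)/4) = 1.
That gives (1*19 + 14)/(1*4 + 3) = 33/7.
Compare the errors: |x - 19/4| = |52*4 - 19*11|/(11*4) = 1/44, and |x - 33/7| = |52*7 - 33*11|/(11*7) = 1/77.
Cross-multiplying, 1*44 = 44 < 77 = 1*77, so 1/77 is smaller: the intermediate fraction 33/7 is closer to x than 19/4.

33/7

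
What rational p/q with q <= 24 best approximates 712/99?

151/21

Expand x = 712/99 as a continued fraction with the Euclidean algorithm:
  712 = 7*99 + 19, so a_0 = 7.
  99 = 5*19 + 4, so a_1 = 5.
  19 = 4*4 + 3, so a_2 = 4.
  4 = 1*3 + 1, so a_3 = 1.
  3 = 3*1 + 0, so a_4 = 3.
so x = [7; 5, 4, 1, 3].
Convergents (p_i = a_i*p_{i-1} + p_{i-2}, q_i = a_i*q_{i-1} + q_{i-2} with p_{-2}=0, p_{-1}=1, q_{-2}=1, q_{-1}=0), until the denominator exceeds 24:
  i=0: a_0=7, p_0 = 7*1 + 0 = 7, q_0 = 7*0 + 1 = 1.
  i=1: a_1=5, p_1 = 5*7 + 1 = 36, q_1 = 5*1 + 0 = 5.
  i=2: a_2=4, p_2 = 4*36 + 7 = 151, q_2 = 4*5 + 1 = 21.
  i=3: a_3=1, p_3 = 1*151 + 36 = 187, q_3 = 1*21 + 5 = 26.
q_3 = 26 > 24, so the last convergent with denominator <= 24 is p_2/q_2 = 151/21.
The closest fraction with denominator <= 24 is either p_2/q_2 or the intermediate fraction (k*p_2 + p_1)/(k*q_2 + q_1) with the largest k >= 1 whose denominator stays <= 24; these approach x as k grows, and every other convergent or intermediate fraction in range is farther away.
Largest k: floor((24 - q_1)/q_2) = floor((24 - 5)/21) = 0.
Since k = 0, no intermediate fraction beyond p_2/q_2 has denominator <= 24, so the convergent 151/21 is the closest (its error is |712*21 - 151*99|/(99*21) = 3/2079).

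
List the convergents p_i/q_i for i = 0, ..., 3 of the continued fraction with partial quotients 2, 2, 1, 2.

2/1, 5/2, 7/3, 19/8

Using the convergent recurrence p_i = a_i*p_{i-1} + p_{i-2}, q_i = a_i*q_{i-1} + q_{i-2} with p_{-2}=0, p_{-1}=1, q_{-2}=1, q_{-1}=0:
  i=0: a_0=2, p_0 = 2*1 + 0 = 2, q_0 = 2*0 + 1 = 1.
  i=1: a_1=2, p_1 = 2*2 + 1 = 5, q_1 = 2*1 + 0 = 2.
  i=2: a_2=1, p_2 = 1*5 + 2 = 7, q_2 = 1*2 + 1 = 3.
  i=3: a_3=2, p_3 = 2*7 + 5 = 19, q_3 = 2*3 + 2 = 8.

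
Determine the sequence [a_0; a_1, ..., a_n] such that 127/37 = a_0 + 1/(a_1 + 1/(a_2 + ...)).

Run the Euclidean algorithm on 127 and 37; the successive quotients are the partial quotients a_0, a_1, ... (each step inverts the fractional part left over by the previous one):
  127 = 3*37 + 16, so a_0 = 3.
  37 = 2*16 + 5, so a_1 = 2.
  16 = 3*5 + 1, so a_2 = 3.
  5 = 5*1 + 0, so a_3 = 5.
The remainder reaches 0 after 4 divisions, so the expansion has 4 partial quotients, read off in order.

[3; 2, 3, 5]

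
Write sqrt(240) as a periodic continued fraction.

[15; (2, 30)]

Write x_i = (sqrt(240) + m_i)/d_i with (m_0, d_0) = (0, 1). a_0 = floor(sqrt(240)) = 15, since 15^2 = 225 <= 240 < 256 = 16^2.
Iterate m_{i+1} = d_i*a_i - m_i, d_{i+1} = (240 - m_{i+1}^2)/d_i, a_{i+1} = floor((a_0 + m_{i+1})/d_{i+1}):
  m_1 = 1*15 - 0 = 15, d_1 = (240 - 15^2)/1 = 15/1 = 15, a_1 = floor((15 + 15)/15) = 2.
  m_2 = 15*2 - 15 = 15, d_2 = (240 - 15^2)/15 = 15/15 = 1, a_2 = floor((15 + 15)/1) = 30.
  m_3 = 1*30 - 15 = 15, d_3 = (240 - 15^2)/1 = 15/1 = 15: (m_3, d_3) = (m_1, d_1) = (15, 15), so from here the quotients repeat a_1, a_2; the period length is 2.
Hence the expansion of sqrt(240) is a_0 = 15 followed by the repeating block 2, 30 (period 2).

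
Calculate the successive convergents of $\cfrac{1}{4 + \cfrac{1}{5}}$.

Using the convergent recurrence p_i = a_i*p_{i-1} + p_{i-2}, q_i = a_i*q_{i-1} + q_{i-2} with p_{-2}=0, p_{-1}=1, q_{-2}=1, q_{-1}=0:
  i=0: a_0=0, p_0 = 0*1 + 0 = 0, q_0 = 0*0 + 1 = 1.
  i=1: a_1=4, p_1 = 4*0 + 1 = 1, q_1 = 4*1 + 0 = 4.
  i=2: a_2=5, p_2 = 5*1 + 0 = 5, q_2 = 5*4 + 1 = 21.

0/1, 1/4, 5/21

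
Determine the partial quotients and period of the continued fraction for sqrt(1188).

Write x_i = (sqrt(1188) + m_i)/d_i with (m_0, d_0) = (0, 1). a_0 = floor(sqrt(1188)) = 34, since 34^2 = 1156 <= 1188 < 1225 = 35^2.
Iterate m_{i+1} = d_i*a_i - m_i, d_{i+1} = (1188 - m_{i+1}^2)/d_i, a_{i+1} = floor((a_0 + m_{i+1})/d_{i+1}):
  m_1 = 1*34 - 0 = 34, d_1 = (1188 - 34^2)/1 = 32/1 = 32, a_1 = floor((34 + 34)/32) = 2.
  m_2 = 32*2 - 34 = 30, d_2 = (1188 - 30^2)/32 = 288/32 = 9, a_2 = floor((34 + 30)/9) = 7.
  m_3 = 9*7 - 30 = 33, d_3 = (1188 - 33^2)/9 = 99/9 = 11, a_3 = floor((34 + 33)/11) = 6.
  m_4 = 11*6 - 33 = 33, d_4 = (1188 - 33^2)/11 = 99/11 = 9, a_4 = floor((34 + 33)/9) = 7.
  m_5 = 9*7 - 33 = 30, d_5 = (1188 - 30^2)/9 = 288/9 = 32, a_5 = floor((34 + 30)/32) = 2.
  m_6 = 32*2 - 30 = 34, d_6 = (1188 - 34^2)/32 = 32/32 = 1, a_6 = floor((34 + 34)/1) = 68.
  m_7 = 1*68 - 34 = 34, d_7 = (1188 - 34^2)/1 = 32/1 = 32: (m_7, d_7) = (m_1, d_1) = (34, 32), so from here the quotients repeat a_1, ..., a_6; the period length is 6.
Hence the expansion of sqrt(1188) is a_0 = 34 followed by the repeating block 2, 7, 6, 7, 2, 68 (period 6).

[34; (2, 7, 6, 7, 2, 68)]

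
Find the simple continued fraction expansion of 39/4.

[9; 1, 3]

Run the Euclidean algorithm on 39 and 4; the successive quotients are the partial quotients a_0, a_1, ... (each step inverts the fractional part left over by the previous one):
  39 = 9*4 + 3, so a_0 = 9.
  4 = 1*3 + 1, so a_1 = 1.
  3 = 3*1 + 0, so a_2 = 3.
The remainder reaches 0 after 3 divisions, so the expansion has 3 partial quotients, read off in order.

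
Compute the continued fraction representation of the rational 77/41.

[1; 1, 7, 5]

Run the Euclidean algorithm on 77 and 41; the successive quotients are the partial quotients a_0, a_1, ... (each step inverts the fractional part left over by the previous one):
  77 = 1*41 + 36, so a_0 = 1.
  41 = 1*36 + 5, so a_1 = 1.
  36 = 7*5 + 1, so a_2 = 7.
  5 = 5*1 + 0, so a_3 = 5.
The remainder reaches 0 after 4 divisions, so the expansion has 4 partial quotients, read off in order.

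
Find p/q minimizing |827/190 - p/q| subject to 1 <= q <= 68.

74/17

Expand x = 827/190 as a continued fraction with the Euclidean algorithm:
  827 = 4*190 + 67, so a_0 = 4.
  190 = 2*67 + 56, so a_1 = 2.
  67 = 1*56 + 11, so a_2 = 1.
  56 = 5*11 + 1, so a_3 = 5.
  11 = 11*1 + 0, so a_4 = 11.
so x = [4; 2, 1, 5, 11].
Convergents (p_i = a_i*p_{i-1} + p_{i-2}, q_i = a_i*q_{i-1} + q_{i-2} with p_{-2}=0, p_{-1}=1, q_{-2}=1, q_{-1}=0), until the denominator exceeds 68:
  i=0: a_0=4, p_0 = 4*1 + 0 = 4, q_0 = 4*0 + 1 = 1.
  i=1: a_1=2, p_1 = 2*4 + 1 = 9, q_1 = 2*1 + 0 = 2.
  i=2: a_2=1, p_2 = 1*9 + 4 = 13, q_2 = 1*2 + 1 = 3.
  i=3: a_3=5, p_3 = 5*13 + 9 = 74, q_3 = 5*3 + 2 = 17.
  i=4: a_4=11, p_4 = 11*74 + 13 = 827, q_4 = 11*17 + 3 = 190.
q_4 = 190 > 68, so the last convergent with denominator <= 68 is p_3/q_3 = 74/17.
The closest fraction with denominator <= 68 is either p_3/q_3 or the intermediate fraction (k*p_3 + p_2)/(k*q_3 + q_2) with the largest k >= 1 whose denominator stays <= 68; these approach x as k grows, and every other convergent or intermediate fraction in range is farther away.
Largest k: floor((68 - q_2)/q_3) = floor((68 - 3)/17) = 3.
That gives (3*74 + 13)/(3*17 + 3) = 235/54.
Compare the errors: |x - 74/17| = |827*17 - 74*190|/(190*17) = 1/3230, and |x - 235/54| = |827*54 - 235*190|/(190*54) = 8/10260.
Cross-multiplying, 1*10260 = 10260 < 25840 = 8*3230, so 1/3230 is smaller: the convergent 74/17 is closer to x than 235/54.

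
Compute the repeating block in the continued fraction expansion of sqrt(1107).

Write x_i = (sqrt(1107) + m_i)/d_i with (m_0, d_0) = (0, 1). a_0 = floor(sqrt(1107)) = 33, since 33^2 = 1089 <= 1107 < 1156 = 34^2.
Iterate m_{i+1} = d_i*a_i - m_i, d_{i+1} = (1107 - m_{i+1}^2)/d_i, a_{i+1} = floor((a_0 + m_{i+1})/d_{i+1}):
  m_1 = 1*33 - 0 = 33, d_1 = (1107 - 33^2)/1 = 18/1 = 18, a_1 = floor((33 + 33)/18) = 3.
  m_2 = 18*3 - 33 = 21, d_2 = (1107 - 21^2)/18 = 666/18 = 37, a_2 = floor((33 + 21)/37) = 1.
  m_3 = 37*1 - 21 = 16, d_3 = (1107 - 16^2)/37 = 851/37 = 23, a_3 = floor((33 + 16)/23) = 2.
  m_4 = 23*2 - 16 = 30, d_4 = (1107 - 30^2)/23 = 207/23 = 9, a_4 = floor((33 + 30)/9) = 7.
  m_5 = 9*7 - 30 = 33, d_5 = (1107 - 33^2)/9 = 18/9 = 2, a_5 = floor((33 + 33)/2) = 33.
  m_6 = 2*33 - 33 = 33, d_6 = (1107 - 33^2)/2 = 18/2 = 9, a_6 = floor((33 + 33)/9) = 7.
  m_7 = 9*7 - 33 = 30, d_7 = (1107 - 30^2)/9 = 207/9 = 23, a_7 = floor((33 + 30)/23) = 2.
  m_8 = 23*2 - 30 = 16, d_8 = (1107 - 16^2)/23 = 851/23 = 37, a_8 = floor((33 + 16)/37) = 1.
  m_9 = 37*1 - 16 = 21, d_9 = (1107 - 21^2)/37 = 666/37 = 18, a_9 = floor((33 + 21)/18) = 3.
  m_10 = 18*3 - 21 = 33, d_10 = (1107 - 33^2)/18 = 18/18 = 1, a_10 = floor((33 + 33)/1) = 66.
  m_11 = 1*66 - 33 = 33, d_11 = (1107 - 33^2)/1 = 18/1 = 18: (m_11, d_11) = (m_1, d_1) = (33, 18), so from here the quotients repeat a_1, ..., a_10; the period length is 10.
Hence the expansion of sqrt(1107) is a_0 = 33 followed by the repeating block 3, 1, 2, 7, 33, 7, 2, 1, 3, 66 (period 10).

[33; (3, 1, 2, 7, 33, 7, 2, 1, 3, 66)]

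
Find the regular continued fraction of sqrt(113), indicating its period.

Write x_i = (sqrt(113) + m_i)/d_i with (m_0, d_0) = (0, 1). a_0 = floor(sqrt(113)) = 10, since 10^2 = 100 <= 113 < 121 = 11^2.
Iterate m_{i+1} = d_i*a_i - m_i, d_{i+1} = (113 - m_{i+1}^2)/d_i, a_{i+1} = floor((a_0 + m_{i+1})/d_{i+1}):
  m_1 = 1*10 - 0 = 10, d_1 = (113 - 10^2)/1 = 13/1 = 13, a_1 = floor((10 + 10)/13) = 1.
  m_2 = 13*1 - 10 = 3, d_2 = (113 - 3^2)/13 = 104/13 = 8, a_2 = floor((10 + 3)/8) = 1.
  m_3 = 8*1 - 3 = 5, d_3 = (113 - 5^2)/8 = 88/8 = 11, a_3 = floor((10 + 5)/11) = 1.
  m_4 = 11*1 - 5 = 6, d_4 = (113 - 6^2)/11 = 77/11 = 7, a_4 = floor((10 + 6)/7) = 2.
  m_5 = 7*2 - 6 = 8, d_5 = (113 - 8^2)/7 = 49/7 = 7, a_5 = floor((10 + 8)/7) = 2.
  m_6 = 7*2 - 8 = 6, d_6 = (113 - 6^2)/7 = 77/7 = 11, a_6 = floor((10 + 6)/11) = 1.
  m_7 = 11*1 - 6 = 5, d_7 = (113 - 5^2)/11 = 88/11 = 8, a_7 = floor((10 + 5)/8) = 1.
  m_8 = 8*1 - 5 = 3, d_8 = (113 - 3^2)/8 = 104/8 = 13, a_8 = floor((10 + 3)/13) = 1.
  m_9 = 13*1 - 3 = 10, d_9 = (113 - 10^2)/13 = 13/13 = 1, a_9 = floor((10 + 10)/1) = 20.
  m_10 = 1*20 - 10 = 10, d_10 = (113 - 10^2)/1 = 13/1 = 13: (m_10, d_10) = (m_1, d_1) = (10, 13), so from here the quotients repeat a_1, ..., a_9; the period length is 9.
Hence the expansion of sqrt(113) is a_0 = 10 followed by the repeating block 1, 1, 1, 2, 2, 1, 1, 1, 20 (period 9).

[10; (1, 1, 1, 2, 2, 1, 1, 1, 20)]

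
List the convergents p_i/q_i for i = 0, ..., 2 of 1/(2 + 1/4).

Using the convergent recurrence p_i = a_i*p_{i-1} + p_{i-2}, q_i = a_i*q_{i-1} + q_{i-2} with p_{-2}=0, p_{-1}=1, q_{-2}=1, q_{-1}=0:
  i=0: a_0=0, p_0 = 0*1 + 0 = 0, q_0 = 0*0 + 1 = 1.
  i=1: a_1=2, p_1 = 2*0 + 1 = 1, q_1 = 2*1 + 0 = 2.
  i=2: a_2=4, p_2 = 4*1 + 0 = 4, q_2 = 4*2 + 1 = 9.

0/1, 1/2, 4/9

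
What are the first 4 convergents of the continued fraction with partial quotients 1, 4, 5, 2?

1/1, 5/4, 26/21, 57/46

Using the convergent recurrence p_i = a_i*p_{i-1} + p_{i-2}, q_i = a_i*q_{i-1} + q_{i-2} with p_{-2}=0, p_{-1}=1, q_{-2}=1, q_{-1}=0:
  i=0: a_0=1, p_0 = 1*1 + 0 = 1, q_0 = 1*0 + 1 = 1.
  i=1: a_1=4, p_1 = 4*1 + 1 = 5, q_1 = 4*1 + 0 = 4.
  i=2: a_2=5, p_2 = 5*5 + 1 = 26, q_2 = 5*4 + 1 = 21.
  i=3: a_3=2, p_3 = 2*26 + 5 = 57, q_3 = 2*21 + 4 = 46.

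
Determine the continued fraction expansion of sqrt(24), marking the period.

[4; (1, 8)]

Write x_i = (sqrt(24) + m_i)/d_i with (m_0, d_0) = (0, 1). a_0 = floor(sqrt(24)) = 4, since 4^2 = 16 <= 24 < 25 = 5^2.
Iterate m_{i+1} = d_i*a_i - m_i, d_{i+1} = (24 - m_{i+1}^2)/d_i, a_{i+1} = floor((a_0 + m_{i+1})/d_{i+1}):
  m_1 = 1*4 - 0 = 4, d_1 = (24 - 4^2)/1 = 8/1 = 8, a_1 = floor((4 + 4)/8) = 1.
  m_2 = 8*1 - 4 = 4, d_2 = (24 - 4^2)/8 = 8/8 = 1, a_2 = floor((4 + 4)/1) = 8.
  m_3 = 1*8 - 4 = 4, d_3 = (24 - 4^2)/1 = 8/1 = 8: (m_3, d_3) = (m_1, d_1) = (4, 8), so from here the quotients repeat a_1, a_2; the period length is 2.
Hence the expansion of sqrt(24) is a_0 = 4 followed by the repeating block 1, 8 (period 2).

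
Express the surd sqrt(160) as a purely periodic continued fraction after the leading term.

Write x_i = (sqrt(160) + m_i)/d_i with (m_0, d_0) = (0, 1). a_0 = floor(sqrt(160)) = 12, since 12^2 = 144 <= 160 < 169 = 13^2.
Iterate m_{i+1} = d_i*a_i - m_i, d_{i+1} = (160 - m_{i+1}^2)/d_i, a_{i+1} = floor((a_0 + m_{i+1})/d_{i+1}):
  m_1 = 1*12 - 0 = 12, d_1 = (160 - 12^2)/1 = 16/1 = 16, a_1 = floor((12 + 12)/16) = 1.
  m_2 = 16*1 - 12 = 4, d_2 = (160 - 4^2)/16 = 144/16 = 9, a_2 = floor((12 + 4)/9) = 1.
  m_3 = 9*1 - 4 = 5, d_3 = (160 - 5^2)/9 = 135/9 = 15, a_3 = floor((12 + 5)/15) = 1.
  m_4 = 15*1 - 5 = 10, d_4 = (160 - 10^2)/15 = 60/15 = 4, a_4 = floor((12 + 10)/4) = 5.
  m_5 = 4*5 - 10 = 10, d_5 = (160 - 10^2)/4 = 60/4 = 15, a_5 = floor((12 + 10)/15) = 1.
  m_6 = 15*1 - 10 = 5, d_6 = (160 - 5^2)/15 = 135/15 = 9, a_6 = floor((12 + 5)/9) = 1.
  m_7 = 9*1 - 5 = 4, d_7 = (160 - 4^2)/9 = 144/9 = 16, a_7 = floor((12 + 4)/16) = 1.
  m_8 = 16*1 - 4 = 12, d_8 = (160 - 12^2)/16 = 16/16 = 1, a_8 = floor((12 + 12)/1) = 24.
  m_9 = 1*24 - 12 = 12, d_9 = (160 - 12^2)/1 = 16/1 = 16: (m_9, d_9) = (m_1, d_1) = (12, 16), so from here the quotients repeat a_1, ..., a_8; the period length is 8.
Hence the expansion of sqrt(160) is a_0 = 12 followed by the repeating block 1, 1, 1, 5, 1, 1, 1, 24 (period 8).

[12; (1, 1, 1, 5, 1, 1, 1, 24)]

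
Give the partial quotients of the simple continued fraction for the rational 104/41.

Run the Euclidean algorithm on 104 and 41; the successive quotients are the partial quotients a_0, a_1, ... (each step inverts the fractional part left over by the previous one):
  104 = 2*41 + 22, so a_0 = 2.
  41 = 1*22 + 19, so a_1 = 1.
  22 = 1*19 + 3, so a_2 = 1.
  19 = 6*3 + 1, so a_3 = 6.
  3 = 3*1 + 0, so a_4 = 3.
The remainder reaches 0 after 5 divisions, so the expansion has 5 partial quotients, read off in order.

[2; 1, 1, 6, 3]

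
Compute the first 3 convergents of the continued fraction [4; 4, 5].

4/1, 17/4, 89/21

Using the convergent recurrence p_i = a_i*p_{i-1} + p_{i-2}, q_i = a_i*q_{i-1} + q_{i-2} with p_{-2}=0, p_{-1}=1, q_{-2}=1, q_{-1}=0:
  i=0: a_0=4, p_0 = 4*1 + 0 = 4, q_0 = 4*0 + 1 = 1.
  i=1: a_1=4, p_1 = 4*4 + 1 = 17, q_1 = 4*1 + 0 = 4.
  i=2: a_2=5, p_2 = 5*17 + 4 = 89, q_2 = 5*4 + 1 = 21.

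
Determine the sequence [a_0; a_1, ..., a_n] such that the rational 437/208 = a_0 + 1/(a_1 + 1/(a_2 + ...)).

[2; 9, 1, 9, 2]

Run the Euclidean algorithm on 437 and 208; the successive quotients are the partial quotients a_0, a_1, ... (each step inverts the fractional part left over by the previous one):
  437 = 2*208 + 21, so a_0 = 2.
  208 = 9*21 + 19, so a_1 = 9.
  21 = 1*19 + 2, so a_2 = 1.
  19 = 9*2 + 1, so a_3 = 9.
  2 = 2*1 + 0, so a_4 = 2.
The remainder reaches 0 after 5 divisions, so the expansion has 5 partial quotients, read off in order.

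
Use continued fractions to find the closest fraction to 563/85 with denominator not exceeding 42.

53/8

Expand x = 563/85 as a continued fraction with the Euclidean algorithm:
  563 = 6*85 + 53, so a_0 = 6.
  85 = 1*53 + 32, so a_1 = 1.
  53 = 1*32 + 21, so a_2 = 1.
  32 = 1*21 + 11, so a_3 = 1.
  21 = 1*11 + 10, so a_4 = 1.
  11 = 1*10 + 1, so a_5 = 1.
  10 = 10*1 + 0, so a_6 = 10.
so x = [6; 1, 1, 1, 1, 1, 10].
Convergents (p_i = a_i*p_{i-1} + p_{i-2}, q_i = a_i*q_{i-1} + q_{i-2} with p_{-2}=0, p_{-1}=1, q_{-2}=1, q_{-1}=0), until the denominator exceeds 42:
  i=0: a_0=6, p_0 = 6*1 + 0 = 6, q_0 = 6*0 + 1 = 1.
  i=1: a_1=1, p_1 = 1*6 + 1 = 7, q_1 = 1*1 + 0 = 1.
  i=2: a_2=1, p_2 = 1*7 + 6 = 13, q_2 = 1*1 + 1 = 2.
  i=3: a_3=1, p_3 = 1*13 + 7 = 20, q_3 = 1*2 + 1 = 3.
  i=4: a_4=1, p_4 = 1*20 + 13 = 33, q_4 = 1*3 + 2 = 5.
  i=5: a_5=1, p_5 = 1*33 + 20 = 53, q_5 = 1*5 + 3 = 8.
  i=6: a_6=10, p_6 = 10*53 + 33 = 563, q_6 = 10*8 + 5 = 85.
q_6 = 85 > 42, so the last convergent with denominator <= 42 is p_5/q_5 = 53/8.
The closest fraction with denominator <= 42 is either p_5/q_5 or the intermediate fraction (k*p_5 + p_4)/(k*q_5 + q_4) with the largest k >= 1 whose denominator stays <= 42; these approach x as k grows, and every other convergent or intermediate fraction in range is farther away.
Largest k: floor((42 - q_4)/q_5) = floor((42 - 5)/8) = 4.
That gives (4*53 + 33)/(4*8 + 5) = 245/37.
Compare the errors: |x - 53/8| = |563*8 - 53*85|/(85*8) = 1/680, and |x - 245/37| = |563*37 - 245*85|/(85*37) = 6/3145.
Cross-multiplying, 1*3145 = 3145 < 4080 = 6*680, so 1/680 is smaller: the convergent 53/8 is closer to x than 245/37.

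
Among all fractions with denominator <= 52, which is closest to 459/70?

Expand x = 459/70 as a continued fraction with the Euclidean algorithm:
  459 = 6*70 + 39, so a_0 = 6.
  70 = 1*39 + 31, so a_1 = 1.
  39 = 1*31 + 8, so a_2 = 1.
  31 = 3*8 + 7, so a_3 = 3.
  8 = 1*7 + 1, so a_4 = 1.
  7 = 7*1 + 0, so a_5 = 7.
so x = [6; 1, 1, 3, 1, 7].
Convergents (p_i = a_i*p_{i-1} + p_{i-2}, q_i = a_i*q_{i-1} + q_{i-2} with p_{-2}=0, p_{-1}=1, q_{-2}=1, q_{-1}=0), until the denominator exceeds 52:
  i=0: a_0=6, p_0 = 6*1 + 0 = 6, q_0 = 6*0 + 1 = 1.
  i=1: a_1=1, p_1 = 1*6 + 1 = 7, q_1 = 1*1 + 0 = 1.
  i=2: a_2=1, p_2 = 1*7 + 6 = 13, q_2 = 1*1 + 1 = 2.
  i=3: a_3=3, p_3 = 3*13 + 7 = 46, q_3 = 3*2 + 1 = 7.
  i=4: a_4=1, p_4 = 1*46 + 13 = 59, q_4 = 1*7 + 2 = 9.
  i=5: a_5=7, p_5 = 7*59 + 46 = 459, q_5 = 7*9 + 7 = 70.
q_5 = 70 > 52, so the last convergent with denominator <= 52 is p_4/q_4 = 59/9.
The closest fraction with denominator <= 52 is either p_4/q_4 or the intermediate fraction (k*p_4 + p_3)/(k*q_4 + q_3) with the largest k >= 1 whose denominator stays <= 52; these approach x as k grows, and every other convergent or intermediate fraction in range is farther away.
Largest k: floor((52 - q_3)/q_4) = floor((52 - 7)/9) = 5.
That gives (5*59 + 46)/(5*9 + 7) = 341/52.
Compare the errors: |x - 59/9| = |459*9 - 59*70|/(70*9) = 1/630, and |x - 341/52| = |459*52 - 341*70|/(70*52) = 2/3640.
Cross-multiplying, 2*630 = 1260 < 3640 = 1*3640, so 2/3640 is smaller: the intermediate fraction 341/52 is closer to x than 59/9.

341/52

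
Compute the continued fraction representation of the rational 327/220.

[1; 2, 17, 1, 5]

Run the Euclidean algorithm on 327 and 220; the successive quotients are the partial quotients a_0, a_1, ... (each step inverts the fractional part left over by the previous one):
  327 = 1*220 + 107, so a_0 = 1.
  220 = 2*107 + 6, so a_1 = 2.
  107 = 17*6 + 5, so a_2 = 17.
  6 = 1*5 + 1, so a_3 = 1.
  5 = 5*1 + 0, so a_4 = 5.
The remainder reaches 0 after 5 divisions, so the expansion has 5 partial quotients, read off in order.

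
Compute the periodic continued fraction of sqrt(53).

[7; (3, 1, 1, 3, 14)]

Write x_i = (sqrt(53) + m_i)/d_i with (m_0, d_0) = (0, 1). a_0 = floor(sqrt(53)) = 7, since 7^2 = 49 <= 53 < 64 = 8^2.
Iterate m_{i+1} = d_i*a_i - m_i, d_{i+1} = (53 - m_{i+1}^2)/d_i, a_{i+1} = floor((a_0 + m_{i+1})/d_{i+1}):
  m_1 = 1*7 - 0 = 7, d_1 = (53 - 7^2)/1 = 4/1 = 4, a_1 = floor((7 + 7)/4) = 3.
  m_2 = 4*3 - 7 = 5, d_2 = (53 - 5^2)/4 = 28/4 = 7, a_2 = floor((7 + 5)/7) = 1.
  m_3 = 7*1 - 5 = 2, d_3 = (53 - 2^2)/7 = 49/7 = 7, a_3 = floor((7 + 2)/7) = 1.
  m_4 = 7*1 - 2 = 5, d_4 = (53 - 5^2)/7 = 28/7 = 4, a_4 = floor((7 + 5)/4) = 3.
  m_5 = 4*3 - 5 = 7, d_5 = (53 - 7^2)/4 = 4/4 = 1, a_5 = floor((7 + 7)/1) = 14.
  m_6 = 1*14 - 7 = 7, d_6 = (53 - 7^2)/1 = 4/1 = 4: (m_6, d_6) = (m_1, d_1) = (7, 4), so from here the quotients repeat a_1, ..., a_5; the period length is 5.
Hence the expansion of sqrt(53) is a_0 = 7 followed by the repeating block 3, 1, 1, 3, 14 (period 5).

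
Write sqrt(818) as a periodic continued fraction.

[28; (1, 1, 1, 1, 56)]

Write x_i = (sqrt(818) + m_i)/d_i with (m_0, d_0) = (0, 1). a_0 = floor(sqrt(818)) = 28, since 28^2 = 784 <= 818 < 841 = 29^2.
Iterate m_{i+1} = d_i*a_i - m_i, d_{i+1} = (818 - m_{i+1}^2)/d_i, a_{i+1} = floor((a_0 + m_{i+1})/d_{i+1}):
  m_1 = 1*28 - 0 = 28, d_1 = (818 - 28^2)/1 = 34/1 = 34, a_1 = floor((28 + 28)/34) = 1.
  m_2 = 34*1 - 28 = 6, d_2 = (818 - 6^2)/34 = 782/34 = 23, a_2 = floor((28 + 6)/23) = 1.
  m_3 = 23*1 - 6 = 17, d_3 = (818 - 17^2)/23 = 529/23 = 23, a_3 = floor((28 + 17)/23) = 1.
  m_4 = 23*1 - 17 = 6, d_4 = (818 - 6^2)/23 = 782/23 = 34, a_4 = floor((28 + 6)/34) = 1.
  m_5 = 34*1 - 6 = 28, d_5 = (818 - 28^2)/34 = 34/34 = 1, a_5 = floor((28 + 28)/1) = 56.
  m_6 = 1*56 - 28 = 28, d_6 = (818 - 28^2)/1 = 34/1 = 34: (m_6, d_6) = (m_1, d_1) = (28, 34), so from here the quotients repeat a_1, ..., a_5; the period length is 5.
Hence the expansion of sqrt(818) is a_0 = 28 followed by the repeating block 1, 1, 1, 1, 56 (period 5).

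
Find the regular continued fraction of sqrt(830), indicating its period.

Write x_i = (sqrt(830) + m_i)/d_i with (m_0, d_0) = (0, 1). a_0 = floor(sqrt(830)) = 28, since 28^2 = 784 <= 830 < 841 = 29^2.
Iterate m_{i+1} = d_i*a_i - m_i, d_{i+1} = (830 - m_{i+1}^2)/d_i, a_{i+1} = floor((a_0 + m_{i+1})/d_{i+1}):
  m_1 = 1*28 - 0 = 28, d_1 = (830 - 28^2)/1 = 46/1 = 46, a_1 = floor((28 + 28)/46) = 1.
  m_2 = 46*1 - 28 = 18, d_2 = (830 - 18^2)/46 = 506/46 = 11, a_2 = floor((28 + 18)/11) = 4.
  m_3 = 11*4 - 18 = 26, d_3 = (830 - 26^2)/11 = 154/11 = 14, a_3 = floor((28 + 26)/14) = 3.
  m_4 = 14*3 - 26 = 16, d_4 = (830 - 16^2)/14 = 574/14 = 41, a_4 = floor((28 + 16)/41) = 1.
  m_5 = 41*1 - 16 = 25, d_5 = (830 - 25^2)/41 = 205/41 = 5, a_5 = floor((28 + 25)/5) = 10.
  m_6 = 5*10 - 25 = 25, d_6 = (830 - 25^2)/5 = 205/5 = 41, a_6 = floor((28 + 25)/41) = 1.
  m_7 = 41*1 - 25 = 16, d_7 = (830 - 16^2)/41 = 574/41 = 14, a_7 = floor((28 + 16)/14) = 3.
  m_8 = 14*3 - 16 = 26, d_8 = (830 - 26^2)/14 = 154/14 = 11, a_8 = floor((28 + 26)/11) = 4.
  m_9 = 11*4 - 26 = 18, d_9 = (830 - 18^2)/11 = 506/11 = 46, a_9 = floor((28 + 18)/46) = 1.
  m_10 = 46*1 - 18 = 28, d_10 = (830 - 28^2)/46 = 46/46 = 1, a_10 = floor((28 + 28)/1) = 56.
  m_11 = 1*56 - 28 = 28, d_11 = (830 - 28^2)/1 = 46/1 = 46: (m_11, d_11) = (m_1, d_1) = (28, 46), so from here the quotients repeat a_1, ..., a_10; the period length is 10.
Hence the expansion of sqrt(830) is a_0 = 28 followed by the repeating block 1, 4, 3, 1, 10, 1, 3, 4, 1, 56 (period 10).

[28; (1, 4, 3, 1, 10, 1, 3, 4, 1, 56)]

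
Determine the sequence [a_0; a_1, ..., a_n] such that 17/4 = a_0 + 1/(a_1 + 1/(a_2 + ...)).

[4; 4]

Run the Euclidean algorithm on 17 and 4; the successive quotients are the partial quotients a_0, a_1, ... (each step inverts the fractional part left over by the previous one):
  17 = 4*4 + 1, so a_0 = 4.
  4 = 4*1 + 0, so a_1 = 4.
The remainder reaches 0 after 2 divisions, so the expansion has 2 partial quotients, read off in order.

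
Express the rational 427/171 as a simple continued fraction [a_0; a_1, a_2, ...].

[2; 2, 85]

Run the Euclidean algorithm on 427 and 171; the successive quotients are the partial quotients a_0, a_1, ... (each step inverts the fractional part left over by the previous one):
  427 = 2*171 + 85, so a_0 = 2.
  171 = 2*85 + 1, so a_1 = 2.
  85 = 85*1 + 0, so a_2 = 85.
The remainder reaches 0 after 3 divisions, so the expansion has 3 partial quotients, read off in order.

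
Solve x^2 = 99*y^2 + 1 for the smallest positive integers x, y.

(x, y) = (10, 1)

First expand sqrt(99) as a continued fraction. With x_i = (sqrt(99) + m_i)/d_i and (m_0, d_0) = (0, 1): a_0 = floor(sqrt(99)) = 9, since 9^2 = 81 <= 99 < 100 = 10^2.
Iterate m_{i+1} = d_i*a_i - m_i, d_{i+1} = (99 - m_{i+1}^2)/d_i, a_{i+1} = floor((a_0 + m_{i+1})/d_{i+1}):
  m_1 = 1*9 - 0 = 9, d_1 = (99 - 9^2)/1 = 18/1 = 18, a_1 = floor((9 + 9)/18) = 1.
  m_2 = 18*1 - 9 = 9, d_2 = (99 - 9^2)/18 = 18/18 = 1, a_2 = floor((9 + 9)/1) = 18.
  m_3 = 1*18 - 9 = 9, d_3 = (99 - 9^2)/1 = 18/1 = 18: (m_3, d_3) = (m_1, d_1) = (9, 18), so from here the quotients repeat a_1, a_2; the period length is 2.
So sqrt(99) = [9; (1, 18)] with period length k = 2.
k is even, so the fundamental solution of x^2 - 99y^2 = 1 is (p_{k-1}, q_{k-1}) = (p_1, q_1); compute convergents through index 1.
Convergents (p_i = a_i*p_{i-1} + p_{i-2}, q_i = a_i*q_{i-1} + q_{i-2} with p_{-2}=0, p_{-1}=1, q_{-2}=1, q_{-1}=0):
  i=0: a_0=9, p_0 = 9*1 + 0 = 9, q_0 = 9*0 + 1 = 1.
  i=1: a_1=1, p_1 = 1*9 + 1 = 10, q_1 = 1*1 + 0 = 1.
Check: 10^2 - 99*1^2 = 100 - 99 = 1, so (x, y) = (10, 1) solves the equation, and by the theorem it is the least positive solution.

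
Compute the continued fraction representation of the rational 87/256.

[0; 2, 1, 16, 2, 2]

Run the Euclidean algorithm on 87 and 256; the successive quotients are the partial quotients a_0, a_1, ... (each step inverts the fractional part left over by the previous one):
  87 = 0*256 + 87, so a_0 = 0.
  256 = 2*87 + 82, so a_1 = 2.
  87 = 1*82 + 5, so a_2 = 1.
  82 = 16*5 + 2, so a_3 = 16.
  5 = 2*2 + 1, so a_4 = 2.
  2 = 2*1 + 0, so a_5 = 2.
The remainder reaches 0 after 6 divisions, so the expansion has 6 partial quotients, read off in order.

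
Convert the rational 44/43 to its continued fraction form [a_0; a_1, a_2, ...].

[1; 43]

Run the Euclidean algorithm on 44 and 43; the successive quotients are the partial quotients a_0, a_1, ... (each step inverts the fractional part left over by the previous one):
  44 = 1*43 + 1, so a_0 = 1.
  43 = 43*1 + 0, so a_1 = 43.
The remainder reaches 0 after 2 divisions, so the expansion has 2 partial quotients, read off in order.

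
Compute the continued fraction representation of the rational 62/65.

Run the Euclidean algorithm on 62 and 65; the successive quotients are the partial quotients a_0, a_1, ... (each step inverts the fractional part left over by the previous one):
  62 = 0*65 + 62, so a_0 = 0.
  65 = 1*62 + 3, so a_1 = 1.
  62 = 20*3 + 2, so a_2 = 20.
  3 = 1*2 + 1, so a_3 = 1.
  2 = 2*1 + 0, so a_4 = 2.
The remainder reaches 0 after 5 divisions, so the expansion has 5 partial quotients, read off in order.

[0; 1, 20, 1, 2]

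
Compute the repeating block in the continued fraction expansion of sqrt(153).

Write x_i = (sqrt(153) + m_i)/d_i with (m_0, d_0) = (0, 1). a_0 = floor(sqrt(153)) = 12, since 12^2 = 144 <= 153 < 169 = 13^2.
Iterate m_{i+1} = d_i*a_i - m_i, d_{i+1} = (153 - m_{i+1}^2)/d_i, a_{i+1} = floor((a_0 + m_{i+1})/d_{i+1}):
  m_1 = 1*12 - 0 = 12, d_1 = (153 - 12^2)/1 = 9/1 = 9, a_1 = floor((12 + 12)/9) = 2.
  m_2 = 9*2 - 12 = 6, d_2 = (153 - 6^2)/9 = 117/9 = 13, a_2 = floor((12 + 6)/13) = 1.
  m_3 = 13*1 - 6 = 7, d_3 = (153 - 7^2)/13 = 104/13 = 8, a_3 = floor((12 + 7)/8) = 2.
  m_4 = 8*2 - 7 = 9, d_4 = (153 - 9^2)/8 = 72/8 = 9, a_4 = floor((12 + 9)/9) = 2.
  m_5 = 9*2 - 9 = 9, d_5 = (153 - 9^2)/9 = 72/9 = 8, a_5 = floor((12 + 9)/8) = 2.
  m_6 = 8*2 - 9 = 7, d_6 = (153 - 7^2)/8 = 104/8 = 13, a_6 = floor((12 + 7)/13) = 1.
  m_7 = 13*1 - 7 = 6, d_7 = (153 - 6^2)/13 = 117/13 = 9, a_7 = floor((12 + 6)/9) = 2.
  m_8 = 9*2 - 6 = 12, d_8 = (153 - 12^2)/9 = 9/9 = 1, a_8 = floor((12 + 12)/1) = 24.
  m_9 = 1*24 - 12 = 12, d_9 = (153 - 12^2)/1 = 9/1 = 9: (m_9, d_9) = (m_1, d_1) = (12, 9), so from here the quotients repeat a_1, ..., a_8; the period length is 8.
Hence the expansion of sqrt(153) is a_0 = 12 followed by the repeating block 2, 1, 2, 2, 2, 1, 2, 24 (period 8).

[12; (2, 1, 2, 2, 2, 1, 2, 24)]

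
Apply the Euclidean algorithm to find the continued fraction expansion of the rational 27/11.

Run the Euclidean algorithm on 27 and 11; the successive quotients are the partial quotients a_0, a_1, ... (each step inverts the fractional part left over by the previous one):
  27 = 2*11 + 5, so a_0 = 2.
  11 = 2*5 + 1, so a_1 = 2.
  5 = 5*1 + 0, so a_2 = 5.
The remainder reaches 0 after 3 divisions, so the expansion has 3 partial quotients, read off in order.

[2; 2, 5]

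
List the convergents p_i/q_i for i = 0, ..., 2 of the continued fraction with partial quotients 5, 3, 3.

5/1, 16/3, 53/10

Using the convergent recurrence p_i = a_i*p_{i-1} + p_{i-2}, q_i = a_i*q_{i-1} + q_{i-2} with p_{-2}=0, p_{-1}=1, q_{-2}=1, q_{-1}=0:
  i=0: a_0=5, p_0 = 5*1 + 0 = 5, q_0 = 5*0 + 1 = 1.
  i=1: a_1=3, p_1 = 3*5 + 1 = 16, q_1 = 3*1 + 0 = 3.
  i=2: a_2=3, p_2 = 3*16 + 5 = 53, q_2 = 3*3 + 1 = 10.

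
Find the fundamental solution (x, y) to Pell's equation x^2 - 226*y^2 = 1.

First expand sqrt(226) as a continued fraction. With x_i = (sqrt(226) + m_i)/d_i and (m_0, d_0) = (0, 1): a_0 = floor(sqrt(226)) = 15, since 15^2 = 225 <= 226 < 256 = 16^2.
Iterate m_{i+1} = d_i*a_i - m_i, d_{i+1} = (226 - m_{i+1}^2)/d_i, a_{i+1} = floor((a_0 + m_{i+1})/d_{i+1}):
  m_1 = 1*15 - 0 = 15, d_1 = (226 - 15^2)/1 = 1/1 = 1, a_1 = floor((15 + 15)/1) = 30.
  m_2 = 1*30 - 15 = 15, d_2 = (226 - 15^2)/1 = 1/1 = 1: (m_2, d_2) = (m_1, d_1) = (15, 1), so from here the quotient a_1 repeats; the period length is 1.
So sqrt(226) = [15; (30)] with period length k = 1.
k is odd, so (p_{k-1}, q_{k-1}) only solves x^2 - 226y^2 = -1 and the fundamental solution of x^2 - 226y^2 = 1 is (p_{2k-1}, q_{2k-1}) = (p_1, q_1); compute convergents through index 1, running through the period twice.
Convergents (p_i = a_i*p_{i-1} + p_{i-2}, q_i = a_i*q_{i-1} + q_{i-2} with p_{-2}=0, p_{-1}=1, q_{-2}=1, q_{-1}=0):
  i=0: a_0=15, p_0 = 15*1 + 0 = 15, q_0 = 15*0 + 1 = 1.
  i=1: a_1=30, p_1 = 30*15 + 1 = 451, q_1 = 30*1 + 0 = 30.
Indeed p_0^2 - 226*q_0^2 = 225 - 226 = -1, not +1.
Check: 451^2 - 226*30^2 = 203401 - 203400 = 1, so (x, y) = (451, 30) solves the equation, and by the theorem it is the least positive solution.

(x, y) = (451, 30)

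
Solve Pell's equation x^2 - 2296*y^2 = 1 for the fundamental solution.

First expand sqrt(2296) as a continued fraction. With x_i = (sqrt(2296) + m_i)/d_i and (m_0, d_0) = (0, 1): a_0 = floor(sqrt(2296)) = 47, since 47^2 = 2209 <= 2296 < 2304 = 48^2.
Iterate m_{i+1} = d_i*a_i - m_i, d_{i+1} = (2296 - m_{i+1}^2)/d_i, a_{i+1} = floor((a_0 + m_{i+1})/d_{i+1}):
  m_1 = 1*47 - 0 = 47, d_1 = (2296 - 47^2)/1 = 87/1 = 87, a_1 = floor((47 + 47)/87) = 1.
  m_2 = 87*1 - 47 = 40, d_2 = (2296 - 40^2)/87 = 696/87 = 8, a_2 = floor((47 + 40)/8) = 10.
  m_3 = 8*10 - 40 = 40, d_3 = (2296 - 40^2)/8 = 696/8 = 87, a_3 = floor((47 + 40)/87) = 1.
  m_4 = 87*1 - 40 = 47, d_4 = (2296 - 47^2)/87 = 87/87 = 1, a_4 = floor((47 + 47)/1) = 94.
  m_5 = 1*94 - 47 = 47, d_5 = (2296 - 47^2)/1 = 87/1 = 87: (m_5, d_5) = (m_1, d_1) = (47, 87), so from here the quotients repeat a_1, ..., a_4; the period length is 4.
So sqrt(2296) = [47; (1, 10, 1, 94)] with period length k = 4.
k is even, so the fundamental solution of x^2 - 2296y^2 = 1 is (p_{k-1}, q_{k-1}) = (p_3, q_3); compute convergents through index 3.
Convergents (p_i = a_i*p_{i-1} + p_{i-2}, q_i = a_i*q_{i-1} + q_{i-2} with p_{-2}=0, p_{-1}=1, q_{-2}=1, q_{-1}=0):
  i=0: a_0=47, p_0 = 47*1 + 0 = 47, q_0 = 47*0 + 1 = 1.
  i=1: a_1=1, p_1 = 1*47 + 1 = 48, q_1 = 1*1 + 0 = 1.
  i=2: a_2=10, p_2 = 10*48 + 47 = 527, q_2 = 10*1 + 1 = 11.
  i=3: a_3=1, p_3 = 1*527 + 48 = 575, q_3 = 1*11 + 1 = 12.
Check: 575^2 - 2296*12^2 = 330625 - 330624 = 1, so (x, y) = (575, 12) solves the equation, and by the theorem it is the least positive solution.

(x, y) = (575, 12)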